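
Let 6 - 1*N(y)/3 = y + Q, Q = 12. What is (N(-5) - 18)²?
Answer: 441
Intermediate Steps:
N(y) = -18 - 3*y (N(y) = 18 - 3*(y + 12) = 18 - 3*(12 + y) = 18 + (-36 - 3*y) = -18 - 3*y)
(N(-5) - 18)² = ((-18 - 3*(-5)) - 18)² = ((-18 + 15) - 18)² = (-3 - 18)² = (-21)² = 441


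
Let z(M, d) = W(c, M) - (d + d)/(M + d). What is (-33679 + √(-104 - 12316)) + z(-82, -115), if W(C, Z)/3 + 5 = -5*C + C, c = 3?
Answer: -6645040/197 + 6*I*√345 ≈ -33731.0 + 111.45*I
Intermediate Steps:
W(C, Z) = -15 - 12*C (W(C, Z) = -15 + 3*(-5*C + C) = -15 + 3*(-4*C) = -15 - 12*C)
z(M, d) = -51 - 2*d/(M + d) (z(M, d) = (-15 - 12*3) - (d + d)/(M + d) = (-15 - 36) - 2*d/(M + d) = -51 - 2*d/(M + d))
(-33679 + √(-104 - 12316)) + z(-82, -115) = (-33679 + √(-104 - 12316)) + (-53*(-115) - 51*(-82))/(-82 - 115) = (-33679 + √(-12420)) + (6095 + 4182)/(-197) = (-33679 + 6*I*√345) - 1/197*10277 = (-33679 + 6*I*√345) - 10277/197 = -6645040/197 + 6*I*√345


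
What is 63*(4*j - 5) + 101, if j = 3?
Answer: 542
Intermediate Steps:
63*(4*j - 5) + 101 = 63*(4*3 - 5) + 101 = 63*(12 - 5) + 101 = 63*7 + 101 = 441 + 101 = 542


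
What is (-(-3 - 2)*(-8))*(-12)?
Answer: 480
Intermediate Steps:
(-(-3 - 2)*(-8))*(-12) = (-1*(-5)*(-8))*(-12) = (5*(-8))*(-12) = -40*(-12) = 480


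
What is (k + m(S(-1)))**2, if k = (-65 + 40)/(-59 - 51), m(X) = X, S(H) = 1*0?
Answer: 25/484 ≈ 0.051653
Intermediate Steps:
S(H) = 0
k = 5/22 (k = -25/(-110) = -25*(-1/110) = 5/22 ≈ 0.22727)
(k + m(S(-1)))**2 = (5/22 + 0)**2 = (5/22)**2 = 25/484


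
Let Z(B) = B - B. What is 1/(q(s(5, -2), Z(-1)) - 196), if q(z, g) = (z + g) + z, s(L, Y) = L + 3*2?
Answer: -1/174 ≈ -0.0057471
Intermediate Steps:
s(L, Y) = 6 + L (s(L, Y) = L + 6 = 6 + L)
Z(B) = 0
q(z, g) = g + 2*z (q(z, g) = (g + z) + z = g + 2*z)
1/(q(s(5, -2), Z(-1)) - 196) = 1/((0 + 2*(6 + 5)) - 196) = 1/((0 + 2*11) - 196) = 1/((0 + 22) - 196) = 1/(22 - 196) = 1/(-174) = -1/174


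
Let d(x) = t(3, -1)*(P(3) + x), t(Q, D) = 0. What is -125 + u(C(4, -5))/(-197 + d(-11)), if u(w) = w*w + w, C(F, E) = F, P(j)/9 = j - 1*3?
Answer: -24645/197 ≈ -125.10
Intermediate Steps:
P(j) = -27 + 9*j (P(j) = 9*(j - 1*3) = 9*(j - 3) = 9*(-3 + j) = -27 + 9*j)
d(x) = 0 (d(x) = 0*((-27 + 9*3) + x) = 0*((-27 + 27) + x) = 0*(0 + x) = 0*x = 0)
u(w) = w + w² (u(w) = w² + w = w + w²)
-125 + u(C(4, -5))/(-197 + d(-11)) = -125 + (4*(1 + 4))/(-197 + 0) = -125 + (4*5)/(-197) = -125 + 20*(-1/197) = -125 - 20/197 = -24645/197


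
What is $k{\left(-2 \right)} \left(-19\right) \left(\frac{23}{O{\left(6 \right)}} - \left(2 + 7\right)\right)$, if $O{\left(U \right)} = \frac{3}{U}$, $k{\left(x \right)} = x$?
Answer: $1406$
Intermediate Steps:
$k{\left(-2 \right)} \left(-19\right) \left(\frac{23}{O{\left(6 \right)}} - \left(2 + 7\right)\right) = \left(-2\right) \left(-19\right) \left(\frac{23}{3 \cdot \frac{1}{6}} - \left(2 + 7\right)\right) = 38 \left(\frac{23}{3 \cdot \frac{1}{6}} - 9\right) = 38 \left(23 \frac{1}{\frac{1}{2}} - 9\right) = 38 \left(23 \cdot 2 - 9\right) = 38 \left(46 - 9\right) = 38 \cdot 37 = 1406$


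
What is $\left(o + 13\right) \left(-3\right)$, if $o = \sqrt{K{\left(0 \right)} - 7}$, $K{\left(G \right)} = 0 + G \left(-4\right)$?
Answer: $-39 - 3 i \sqrt{7} \approx -39.0 - 7.9373 i$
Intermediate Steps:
$K{\left(G \right)} = - 4 G$ ($K{\left(G \right)} = 0 - 4 G = - 4 G$)
$o = i \sqrt{7}$ ($o = \sqrt{\left(-4\right) 0 - 7} = \sqrt{0 - 7} = \sqrt{-7} = i \sqrt{7} \approx 2.6458 i$)
$\left(o + 13\right) \left(-3\right) = \left(i \sqrt{7} + 13\right) \left(-3\right) = \left(13 + i \sqrt{7}\right) \left(-3\right) = -39 - 3 i \sqrt{7}$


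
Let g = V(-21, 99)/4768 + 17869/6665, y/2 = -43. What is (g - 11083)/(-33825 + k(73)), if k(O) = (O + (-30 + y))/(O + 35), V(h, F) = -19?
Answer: 9507198987081/29023052129240 ≈ 0.32757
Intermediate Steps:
y = -86 (y = 2*(-43) = -86)
k(O) = (-116 + O)/(35 + O) (k(O) = (O + (-30 - 86))/(O + 35) = (O - 116)/(35 + O) = (-116 + O)/(35 + O))
g = 85072757/31778720 (g = -19/4768 + 17869/6665 = 85072757/31778720 ≈ 2.6770)
(g - 11083)/(-33825 + k(73)) = (85072757/31778720 - 11083)/(-33825 + (-116 + 73)/(35 + 73)) = -352118481003/(31778720*(-33825 - 43/108)) = -352118481003/(31778720*(-3653143/108)) = -352118481003/31778720*(-108/3653143) = 9507198987081/29023052129240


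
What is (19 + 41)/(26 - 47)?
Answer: -20/7 ≈ -2.8571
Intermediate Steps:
(19 + 41)/(26 - 47) = 60/(-21) = -1/21*60 = -20/7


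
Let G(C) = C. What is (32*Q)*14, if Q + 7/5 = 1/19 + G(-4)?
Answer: -227584/95 ≈ -2395.6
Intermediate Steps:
Q = -508/95 (Q = -7/5 + (1/19 - 4) = -7/5 - 75/19 = -508/95 ≈ -5.3474)
(32*Q)*14 = (32*(-508/95))*14 = -16256/95*14 = -227584/95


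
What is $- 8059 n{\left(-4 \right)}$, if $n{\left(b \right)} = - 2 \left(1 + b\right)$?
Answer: $-48354$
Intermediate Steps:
$n{\left(b \right)} = -2 - 2 b$
$- 8059 n{\left(-4 \right)} = - 8059 \left(-2 - -8\right) = - 8059 \left(-2 + 8\right) = \left(-8059\right) 6 = -48354$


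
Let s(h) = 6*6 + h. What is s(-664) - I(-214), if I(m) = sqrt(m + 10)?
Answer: -628 - 2*I*sqrt(51) ≈ -628.0 - 14.283*I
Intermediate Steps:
I(m) = sqrt(10 + m)
s(h) = 36 + h
s(-664) - I(-214) = (36 - 664) - sqrt(10 - 214) = -628 - sqrt(-204) = -628 - 2*I*sqrt(51)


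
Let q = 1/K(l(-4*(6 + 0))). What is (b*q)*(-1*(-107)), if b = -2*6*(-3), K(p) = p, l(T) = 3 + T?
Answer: -1284/7 ≈ -183.43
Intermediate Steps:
b = 36 (b = -12*(-3) = 36)
q = -1/21 (q = 1/(3 - 4*(6 + 0)) = 1/(3 - 4*6) = 1/(3 - 24) = 1/(-21) = -1/21 ≈ -0.047619)
(b*q)*(-1*(-107)) = (36*(-1/21))*(-1*(-107)) = -12/7*107 = -1284/7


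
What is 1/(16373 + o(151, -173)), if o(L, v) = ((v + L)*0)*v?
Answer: 1/16373 ≈ 6.1076e-5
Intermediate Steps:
o(L, v) = 0 (o(L, v) = ((L + v)*0)*v = 0*v = 0)
1/(16373 + o(151, -173)) = 1/(16373 + 0) = 1/16373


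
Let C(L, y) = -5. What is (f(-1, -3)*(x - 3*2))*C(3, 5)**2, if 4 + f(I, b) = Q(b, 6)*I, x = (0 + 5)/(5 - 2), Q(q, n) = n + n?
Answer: 5200/3 ≈ 1733.3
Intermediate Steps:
Q(q, n) = 2*n
x = 5/3 ≈ 1.6667
f(I, b) = -4 + 12*I (f(I, b) = -4 + (2*6)*I = -4 + 12*I)
(f(-1, -3)*(x - 3*2))*C(3, 5)**2 = ((-4 + 12*(-1))*(5/3 - 3*2))*(-5)**2 = ((-4 - 12)*(5/3 - 6))*25 = -16*(-13/3)*25 = (208/3)*25 = 5200/3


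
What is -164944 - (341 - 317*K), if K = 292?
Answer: -72721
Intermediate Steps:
-164944 - (341 - 317*K) = -164944 - (341 - 317*292) = -164944 - (341 - 92564) = -164944 - 1*(-92223) = -164944 + 92223 = -72721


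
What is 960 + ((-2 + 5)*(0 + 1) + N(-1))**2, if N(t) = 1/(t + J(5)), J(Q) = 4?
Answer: 8740/9 ≈ 971.11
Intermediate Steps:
N(t) = 1/(4 + t) (N(t) = 1/(t + 4) = 1/(4 + t))
960 + ((-2 + 5)*(0 + 1) + N(-1))**2 = 960 + ((-2 + 5)*(0 + 1) + 1/(4 - 1))**2 = 960 + (3*1 + 1/3)**2 = 960 + (3 + 1/3)**2 = 960 + (10/3)**2 = 960 + 100/9 = 8740/9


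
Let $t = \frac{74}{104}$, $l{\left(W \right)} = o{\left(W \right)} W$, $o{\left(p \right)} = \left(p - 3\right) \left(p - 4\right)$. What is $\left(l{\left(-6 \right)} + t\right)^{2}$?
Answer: $\frac{786409849}{2704} \approx 2.9083 \cdot 10^{5}$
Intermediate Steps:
$o{\left(p \right)} = \left(-4 + p\right) \left(-3 + p\right)$ ($o{\left(p \right)} = \left(-3 + p\right) \left(-4 + p\right) = \left(-4 + p\right) \left(-3 + p\right)$)
$l{\left(W \right)} = W \left(12 + W^{2} - 7 W\right)$ ($l{\left(W \right)} = \left(12 + W^{2} - 7 W\right) W = W \left(12 + W^{2} - 7 W\right)$)
$t = \frac{37}{52}$ ($t = 74 \cdot \frac{1}{104} = \frac{37}{52} \approx 0.71154$)
$\left(l{\left(-6 \right)} + t\right)^{2} = \left(- 6 \left(12 + \left(-6\right)^{2} - -42\right) + \frac{37}{52}\right)^{2} = \left(- 6 \left(12 + 36 + 42\right) + \frac{37}{52}\right)^{2} = \left(\left(-6\right) 90 + \frac{37}{52}\right)^{2} = \left(-540 + \frac{37}{52}\right)^{2} = \left(- \frac{28043}{52}\right)^{2} = \frac{786409849}{2704}$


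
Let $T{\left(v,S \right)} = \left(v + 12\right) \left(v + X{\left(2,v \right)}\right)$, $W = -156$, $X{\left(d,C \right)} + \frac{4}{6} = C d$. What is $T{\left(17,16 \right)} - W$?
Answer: $\frac{4847}{3} \approx 1615.7$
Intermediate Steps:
$X{\left(d,C \right)} = - \frac{2}{3} + C d$
$T{\left(v,S \right)} = \left(12 + v\right) \left(- \frac{2}{3} + 3 v\right)$ ($T{\left(v,S \right)} = \left(v + 12\right) \left(v + \left(- \frac{2}{3} + v 2\right)\right) = \left(12 + v\right) \left(v + \left(- \frac{2}{3} + 2 v\right)\right) = \left(12 + v\right) \left(- \frac{2}{3} + 3 v\right)$)
$T{\left(17,16 \right)} - W = \left(-8 + 3 \cdot 17^{2} + \frac{106}{3} \cdot 17\right) - -156 = \left(-8 + 3 \cdot 289 + \frac{1802}{3}\right) + 156 = \left(-8 + 867 + \frac{1802}{3}\right) + 156 = \frac{4379}{3} + 156 = \frac{4847}{3}$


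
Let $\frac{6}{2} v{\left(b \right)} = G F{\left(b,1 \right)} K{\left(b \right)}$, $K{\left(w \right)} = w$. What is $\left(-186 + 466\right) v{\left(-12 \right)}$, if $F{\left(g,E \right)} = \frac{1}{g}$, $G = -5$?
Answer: $- \frac{1400}{3} \approx -466.67$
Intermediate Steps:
$v{\left(b \right)} = - \frac{5}{3}$ ($v{\left(b \right)} = \frac{- \frac{5}{b} b}{3} = \frac{1}{3} \left(-5\right) = - \frac{5}{3}$)
$\left(-186 + 466\right) v{\left(-12 \right)} = \left(-186 + 466\right) \left(- \frac{5}{3}\right) = 280 \left(- \frac{5}{3}\right) = - \frac{1400}{3}$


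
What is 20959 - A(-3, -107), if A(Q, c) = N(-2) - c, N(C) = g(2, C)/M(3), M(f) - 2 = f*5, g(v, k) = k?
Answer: 354486/17 ≈ 20852.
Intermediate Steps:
M(f) = 2 + 5*f (M(f) = 2 + f*5 = 2 + 5*f)
N(C) = C/17 (N(C) = C/(2 + 5*3) = C/(2 + 15) = C/17)
A(Q, c) = -2/17 - c (A(Q, c) = (1/17)*(-2) - c = -2/17 - c)
20959 - A(-3, -107) = 20959 - (-2/17 - 1*(-107)) = 20959 - (-2/17 + 107) = 20959 - 1*1817/17 = 20959 - 1817/17 = 354486/17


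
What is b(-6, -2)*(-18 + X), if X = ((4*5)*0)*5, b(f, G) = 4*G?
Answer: 144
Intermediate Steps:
X = 0 (X = (20*0)*5 = 0*5 = 0)
b(-6, -2)*(-18 + X) = (4*(-2))*(-18 + 0) = -8*(-18) = 144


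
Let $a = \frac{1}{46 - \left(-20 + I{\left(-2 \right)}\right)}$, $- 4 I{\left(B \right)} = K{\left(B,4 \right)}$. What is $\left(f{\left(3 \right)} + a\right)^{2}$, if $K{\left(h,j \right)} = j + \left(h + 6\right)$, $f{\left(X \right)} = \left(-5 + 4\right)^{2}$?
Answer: $\frac{4761}{4624} \approx 1.0296$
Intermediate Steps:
$f{\left(X \right)} = 1$ ($f{\left(X \right)} = \left(-1\right)^{2} = 1$)
$K{\left(h,j \right)} = 6 + h + j$ ($K{\left(h,j \right)} = j + \left(6 + h\right) = 6 + h + j$)
$I{\left(B \right)} = - \frac{5}{2} - \frac{B}{4}$ ($I{\left(B \right)} = - \frac{6 + B + 4}{4} = - \frac{10 + B}{4} = - \frac{5}{2} - \frac{B}{4}$)
$a = \frac{1}{68}$ ($a = \frac{1}{46 + \left(20 - \left(- \frac{5}{2} - - \frac{1}{2}\right)\right)} = \frac{1}{46 + \left(20 - \left(- \frac{5}{2} + \frac{1}{2}\right)\right)} = \frac{1}{46 + \left(20 - -2\right)} = \frac{1}{46 + \left(20 + 2\right)} = \frac{1}{46 + 22} = \frac{1}{68} \approx 0.014706$)
$\left(f{\left(3 \right)} + a\right)^{2} = \left(1 + \frac{1}{68}\right)^{2} = \left(\frac{69}{68}\right)^{2} = \frac{4761}{4624}$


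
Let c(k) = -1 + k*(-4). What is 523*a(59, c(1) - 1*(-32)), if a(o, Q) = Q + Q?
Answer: 28242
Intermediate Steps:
c(k) = -1 - 4*k
a(o, Q) = 2*Q
523*a(59, c(1) - 1*(-32)) = 523*(2*((-1 - 4*1) - 1*(-32))) = 523*(2*((-1 - 4) + 32)) = 523*(2*(-5 + 32)) = 523*(2*27) = 523*54 = 28242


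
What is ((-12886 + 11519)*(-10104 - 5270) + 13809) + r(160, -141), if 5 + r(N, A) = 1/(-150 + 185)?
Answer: 736052171/35 ≈ 2.1030e+7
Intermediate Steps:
r(N, A) = -174/35 (r(N, A) = -5 + 1/(-150 + 185) = -5 + 1/35 = -174/35)
((-12886 + 11519)*(-10104 - 5270) + 13809) + r(160, -141) = ((-12886 + 11519)*(-10104 - 5270) + 13809) - 174/35 = (-1367*(-15374) + 13809) - 174/35 = (21016258 + 13809) - 174/35 = 21030067 - 174/35 = 736052171/35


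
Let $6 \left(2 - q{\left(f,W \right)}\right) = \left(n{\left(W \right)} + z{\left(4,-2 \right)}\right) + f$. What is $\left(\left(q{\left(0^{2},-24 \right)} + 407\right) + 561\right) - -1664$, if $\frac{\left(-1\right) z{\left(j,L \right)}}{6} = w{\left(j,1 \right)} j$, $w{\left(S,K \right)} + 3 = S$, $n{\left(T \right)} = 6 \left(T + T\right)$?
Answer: $2686$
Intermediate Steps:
$n{\left(T \right)} = 12 T$ ($n{\left(T \right)} = 6 \cdot 2 T = 12 T$)
$w{\left(S,K \right)} = -3 + S$
$z{\left(j,L \right)} = - 6 j \left(-3 + j\right)$ ($z{\left(j,L \right)} = - 6 \left(-3 + j\right) j = - 6 j \left(-3 + j\right)$)
$q{\left(f,W \right)} = 6 - 2 W - \frac{f}{6}$ ($q{\left(f,W \right)} = 2 - \frac{\left(12 W + 6 \cdot 4 \left(3 - 4\right)\right) + f}{6} = 2 - \frac{\left(12 W + 6 \cdot 4 \left(-1\right)\right) + f}{6} = 2 - \frac{\left(12 W - 24\right) + f}{6} = 2 - \frac{\left(-24 + 12 W\right) + f}{6} = 2 - \frac{-24 + f + 12 W}{6} = 2 - \left(-4 + 2 W + \frac{f}{6}\right) = 6 - 2 W - \frac{f}{6}$)
$\left(\left(q{\left(0^{2},-24 \right)} + 407\right) + 561\right) - -1664 = \left(\left(\left(6 - -48 - \frac{0^{2}}{6}\right) + 407\right) + 561\right) - -1664 = \left(\left(\left(6 + 48 - 0\right) + 407\right) + 561\right) + 1664 = \left(\left(\left(6 + 48 + 0\right) + 407\right) + 561\right) + 1664 = \left(\left(54 + 407\right) + 561\right) + 1664 = \left(461 + 561\right) + 1664 = 1022 + 1664 = 2686$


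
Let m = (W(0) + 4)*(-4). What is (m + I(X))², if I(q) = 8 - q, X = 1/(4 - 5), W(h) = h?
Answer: 49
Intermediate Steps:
X = -1 (X = 1/(-1) = -1)
m = -16 (m = (0 + 4)*(-4) = 4*(-4) = -16)
(m + I(X))² = (-16 + (8 - 1*(-1)))² = (-16 + (8 + 1))² = (-16 + 9)² = (-7)² = 49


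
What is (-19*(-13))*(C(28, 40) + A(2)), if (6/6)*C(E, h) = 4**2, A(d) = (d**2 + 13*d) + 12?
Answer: 14326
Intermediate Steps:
A(d) = 12 + d**2 + 13*d
C(E, h) = 16 (C(E, h) = 4**2 = 16)
(-19*(-13))*(C(28, 40) + A(2)) = (-19*(-13))*(16 + (12 + 2**2 + 13*2)) = 247*(16 + (12 + 4 + 26)) = 247*(16 + 42) = 247*58 = 14326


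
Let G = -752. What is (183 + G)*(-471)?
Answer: 267999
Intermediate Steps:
(183 + G)*(-471) = (183 - 752)*(-471) = -569*(-471) = 267999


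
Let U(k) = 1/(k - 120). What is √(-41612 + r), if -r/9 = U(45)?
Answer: I*√1040297/5 ≈ 203.99*I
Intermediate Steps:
U(k) = 1/(-120 + k)
r = 3/25 (r = -9/(-120 + 45) = -9/(-75) = -9*(-1/75) = 3/25 ≈ 0.12000)
√(-41612 + r) = √(-41612 + 3/25) = √(-1040297/25) = I*√1040297/5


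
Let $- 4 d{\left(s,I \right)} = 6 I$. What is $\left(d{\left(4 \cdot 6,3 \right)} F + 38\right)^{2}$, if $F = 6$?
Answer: $121$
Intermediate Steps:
$d{\left(s,I \right)} = - \frac{3 I}{2}$ ($d{\left(s,I \right)} = - \frac{6 I}{4} = - \frac{3 I}{2}$)
$\left(d{\left(4 \cdot 6,3 \right)} F + 38\right)^{2} = \left(\left(- \frac{3}{2}\right) 3 \cdot 6 + 38\right)^{2} = \left(\left(- \frac{9}{2}\right) 6 + 38\right)^{2} = \left(-27 + 38\right)^{2} = 11^{2} = 121$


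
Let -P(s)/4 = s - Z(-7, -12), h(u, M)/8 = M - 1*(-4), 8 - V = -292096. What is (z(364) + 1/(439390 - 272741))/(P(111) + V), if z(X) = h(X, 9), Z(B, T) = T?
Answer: 17331497/48596848188 ≈ 0.00035664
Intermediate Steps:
V = 292104 (V = 8 - 1*(-292096) = 8 + 292096 = 292104)
h(u, M) = 32 + 8*M (h(u, M) = 8*(M - 1*(-4)) = 8*(M + 4) = 8*(4 + M) = 32 + 8*M)
z(X) = 104 (z(X) = 32 + 8*9 = 32 + 72 = 104)
P(s) = -48 - 4*s (P(s) = -4*(s - 1*(-12)) = -4*(s + 12) = -4*(12 + s) = -48 - 4*s)
(z(364) + 1/(439390 - 272741))/(P(111) + V) = (104 + 1/(439390 - 272741))/((-48 - 4*111) + 292104) = (104 + 1/166649)/((-48 - 444) + 292104) = (104 + 1/166649)/(-492 + 292104) = (17331497/166649)/291612 = (17331497/166649)*(1/291612) = 17331497/48596848188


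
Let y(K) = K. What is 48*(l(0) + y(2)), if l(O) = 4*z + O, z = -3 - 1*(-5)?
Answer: 480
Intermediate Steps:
z = 2 (z = -3 + 5 = 2)
l(O) = 8 + O (l(O) = 4*2 + O = 8 + O)
48*(l(0) + y(2)) = 48*((8 + 0) + 2) = 48*(8 + 2) = 48*10 = 480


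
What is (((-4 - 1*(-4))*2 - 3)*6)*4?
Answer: -72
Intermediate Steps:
(((-4 - 1*(-4))*2 - 3)*6)*4 = (((-4 + 4)*2 - 3)*6)*4 = ((0*2 - 3)*6)*4 = ((0 - 3)*6)*4 = -3*6*4 = -18*4 = -72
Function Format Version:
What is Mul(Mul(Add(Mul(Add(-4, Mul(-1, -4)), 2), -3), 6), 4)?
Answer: -72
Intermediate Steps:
Mul(Mul(Add(Mul(Add(-4, Mul(-1, -4)), 2), -3), 6), 4) = Mul(Mul(Add(Mul(Add(-4, 4), 2), -3), 6), 4) = Mul(Mul(Add(Mul(0, 2), -3), 6), 4) = Mul(Mul(Add(0, -3), 6), 4) = Mul(Mul(-3, 6), 4) = Mul(-18, 4) = -72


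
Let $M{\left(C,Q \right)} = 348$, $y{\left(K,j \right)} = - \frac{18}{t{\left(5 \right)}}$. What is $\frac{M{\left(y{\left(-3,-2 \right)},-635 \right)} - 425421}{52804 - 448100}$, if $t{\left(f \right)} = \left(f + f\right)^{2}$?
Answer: $\frac{38643}{35936} \approx 1.0753$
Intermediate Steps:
$t{\left(f \right)} = 4 f^{2}$ ($t{\left(f \right)} = \left(2 f\right)^{2} = 4 f^{2}$)
$y{\left(K,j \right)} = - \frac{9}{50}$ ($y{\left(K,j \right)} = - \frac{18}{4 \cdot 5^{2}} = - \frac{18}{4 \cdot 25} = - \frac{18}{100} = \left(-18\right) \frac{1}{100} = - \frac{9}{50}$)
$\frac{M{\left(y{\left(-3,-2 \right)},-635 \right)} - 425421}{52804 - 448100} = \frac{348 - 425421}{52804 - 448100} = - \frac{425073}{-395296} = \left(-425073\right) \left(- \frac{1}{395296}\right) = \frac{38643}{35936}$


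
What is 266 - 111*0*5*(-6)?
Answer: 266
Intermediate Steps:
266 - 111*0*5*(-6) = 266 - 0*(-6) = 266 - 111*0 = 266 + 0 = 266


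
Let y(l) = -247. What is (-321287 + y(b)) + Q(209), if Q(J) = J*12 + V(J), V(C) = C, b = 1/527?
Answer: -318817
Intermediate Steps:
b = 1/527 ≈ 0.0018975
Q(J) = 13*J (Q(J) = J*12 + J = 12*J + J = 13*J)
(-321287 + y(b)) + Q(209) = (-321287 - 247) + 13*209 = -321534 + 2717 = -318817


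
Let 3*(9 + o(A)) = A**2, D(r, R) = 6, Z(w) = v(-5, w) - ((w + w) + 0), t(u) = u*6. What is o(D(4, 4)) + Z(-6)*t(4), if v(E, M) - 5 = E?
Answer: 291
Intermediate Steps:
v(E, M) = 5 + E
t(u) = 6*u
Z(w) = -2*w (Z(w) = (5 - 5) - ((w + w) + 0) = 0 - (2*w + 0) = 0 - 2*w = -2*w)
o(A) = -9 + A**2/3
o(D(4, 4)) + Z(-6)*t(4) = (-9 + (1/3)*6**2) + (-2*(-6))*(6*4) = (-9 + (1/3)*36) + 12*24 = (-9 + 12) + 288 = 3 + 288 = 291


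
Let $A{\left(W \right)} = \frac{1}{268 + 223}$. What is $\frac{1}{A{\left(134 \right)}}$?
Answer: $491$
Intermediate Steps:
$A{\left(W \right)} = \frac{1}{491}$
$\frac{1}{A{\left(134 \right)}} = \frac{1}{\frac{1}{491}} = 491$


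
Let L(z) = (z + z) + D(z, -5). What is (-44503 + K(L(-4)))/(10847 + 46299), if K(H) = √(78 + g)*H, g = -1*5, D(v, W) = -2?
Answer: -44503/57146 - 5*√73/28573 ≈ -0.78025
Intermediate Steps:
g = -5
L(z) = -2 + 2*z (L(z) = (z + z) - 2 = 2*z - 2 = -2 + 2*z)
K(H) = H*√73 (K(H) = √(78 - 5)*H = √73*H = H*√73)
(-44503 + K(L(-4)))/(10847 + 46299) = (-44503 + (-2 + 2*(-4))*√73)/(10847 + 46299) = (-44503 + (-2 - 8)*√73)/57146 = (-44503 - 10*√73)*(1/57146) = -44503/57146 - 5*√73/28573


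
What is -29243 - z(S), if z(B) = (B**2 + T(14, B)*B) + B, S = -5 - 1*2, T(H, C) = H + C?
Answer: -29236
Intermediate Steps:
T(H, C) = C + H
S = -7 (S = -5 - 2 = -7)
z(B) = B + B**2 + B*(14 + B) (z(B) = (B**2 + (B + 14)*B) + B = (B**2 + (14 + B)*B) + B = (B**2 + B*(14 + B)) + B = B + B**2 + B*(14 + B))
-29243 - z(S) = -29243 - (-7)*(15 + 2*(-7)) = -29243 - (-7)*(15 - 14) = -29243 - (-7) = -29243 - 1*(-7) = -29243 + 7 = -29236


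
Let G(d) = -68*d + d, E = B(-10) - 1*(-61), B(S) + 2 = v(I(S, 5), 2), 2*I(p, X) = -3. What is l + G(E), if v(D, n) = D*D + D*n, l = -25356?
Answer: -117035/4 ≈ -29259.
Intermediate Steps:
I(p, X) = -3/2 (I(p, X) = (½)*(-3) = -3/2)
v(D, n) = D² + D*n
B(S) = -11/4 (B(S) = -2 - 3*(-3/2 + 2)/2 = -2 - 3/2*½ = -2 - ¾ = -11/4)
E = 233/4 (E = -11/4 - 1*(-61) = -11/4 + 61 = 233/4 ≈ 58.250)
G(d) = -67*d
l + G(E) = -25356 - 67*233/4 = -25356 - 15611/4 = -117035/4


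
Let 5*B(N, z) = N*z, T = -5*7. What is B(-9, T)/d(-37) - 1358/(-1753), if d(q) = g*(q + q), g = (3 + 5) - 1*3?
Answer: 392021/648610 ≈ 0.60440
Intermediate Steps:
T = -35
g = 5 (g = 8 - 3 = 5)
d(q) = 10*q (d(q) = 5*(q + q) = 5*(2*q) = 10*q)
B(N, z) = N*z/5 (B(N, z) = (N*z)/5 = N*z/5)
B(-9, T)/d(-37) - 1358/(-1753) = ((⅕)*(-9)*(-35))/((10*(-37))) - 1358/(-1753) = 63/(-370) - 1358*(-1/1753) = 63*(-1/370) + 1358/1753 = -63/370 + 1358/1753 = 392021/648610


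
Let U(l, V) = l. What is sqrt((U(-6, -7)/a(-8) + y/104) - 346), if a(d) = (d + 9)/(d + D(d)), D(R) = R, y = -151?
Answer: I*sqrt(679926)/52 ≈ 15.857*I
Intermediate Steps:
a(d) = (9 + d)/(2*d) (a(d) = (d + 9)/(d + d) = (9 + d)/((2*d)) = (9 + d)*(1/(2*d)) = (9 + d)/(2*d))
sqrt((U(-6, -7)/a(-8) + y/104) - 346) = sqrt((-6*(-16/(9 - 8)) - 151/104) - 346) = sqrt((-6/((1/2)*(-1/8)*1) - 151*1/104) - 346) = sqrt((-6/(-1/16) - 151/104) - 346) = sqrt((-6*(-16) - 151/104) - 346) = sqrt((96 - 151/104) - 346) = sqrt(9833/104 - 346) = sqrt(-26151/104) = I*sqrt(679926)/52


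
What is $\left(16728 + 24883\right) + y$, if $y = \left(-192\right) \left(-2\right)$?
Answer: $41995$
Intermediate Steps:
$y = 384$
$\left(16728 + 24883\right) + y = \left(16728 + 24883\right) + 384 = 41611 + 384 = 41995$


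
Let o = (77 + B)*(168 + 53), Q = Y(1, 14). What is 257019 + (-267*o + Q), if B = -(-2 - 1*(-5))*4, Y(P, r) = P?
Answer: -3578435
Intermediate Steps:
Q = 1
B = -12 (B = -(-2 + 5)*4 = -1*3*4 = -3*4 = -12)
o = 14365 (o = (77 - 12)*(168 + 53) = 65*221 = 14365)
257019 + (-267*o + Q) = 257019 + (-267*14365 + 1) = 257019 + (-3835455 + 1) = 257019 - 3835454 = -3578435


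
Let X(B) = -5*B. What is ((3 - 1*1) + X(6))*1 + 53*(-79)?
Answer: -4215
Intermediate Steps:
((3 - 1*1) + X(6))*1 + 53*(-79) = ((3 - 1*1) - 5*6)*1 + 53*(-79) = ((3 - 1) - 30)*1 - 4187 = (2 - 30)*1 - 4187 = -28*1 - 4187 = -28 - 4187 = -4215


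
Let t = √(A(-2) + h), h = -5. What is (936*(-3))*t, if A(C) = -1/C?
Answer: -4212*I*√2 ≈ -5956.7*I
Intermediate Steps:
t = 3*I*√2/2 (t = √(-1/(-2) - 5) = √(-1*(-½) - 5) = √(½ - 5) = √(-9/2) = 3*I*√2/2 ≈ 2.1213*I)
(936*(-3))*t = (936*(-3))*(3*I*√2/2) = -4212*I*√2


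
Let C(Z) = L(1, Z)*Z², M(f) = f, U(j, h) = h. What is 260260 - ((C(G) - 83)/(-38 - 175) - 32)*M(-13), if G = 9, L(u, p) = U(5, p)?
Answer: 55338374/213 ≈ 2.5980e+5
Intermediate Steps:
L(u, p) = p
C(Z) = Z³ (C(Z) = Z*Z² = Z³)
260260 - ((C(G) - 83)/(-38 - 175) - 32)*M(-13) = 260260 - ((9³ - 83)/(-38 - 175) - 32)*(-13) = 260260 - ((729 - 83)/(-213) - 32)*(-13) = 260260 - (646*(-1/213) - 32)*(-13) = 260260 - (-646/213 - 32)*(-13) = 260260 - (-7462)*(-13)/213 = 260260 - 1*97006/213 = 260260 - 97006/213 = 55338374/213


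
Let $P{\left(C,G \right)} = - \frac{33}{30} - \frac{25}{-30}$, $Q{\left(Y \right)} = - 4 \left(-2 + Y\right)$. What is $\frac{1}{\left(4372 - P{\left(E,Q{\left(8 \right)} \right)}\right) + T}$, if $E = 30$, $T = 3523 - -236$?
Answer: $\frac{15}{121969} \approx 0.00012298$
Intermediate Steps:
$T = 3759$ ($T = 3523 + 236 = 3759$)
$Q{\left(Y \right)} = 8 - 4 Y$
$P{\left(C,G \right)} = - \frac{4}{15}$ ($P{\left(C,G \right)} = \left(-33\right) \frac{1}{30} - - \frac{5}{6} = - \frac{11}{10} + \frac{5}{6} = - \frac{4}{15}$)
$\frac{1}{\left(4372 - P{\left(E,Q{\left(8 \right)} \right)}\right) + T} = \frac{1}{\left(4372 - - \frac{4}{15}\right) + 3759} = \frac{1}{\left(4372 + \frac{4}{15}\right) + 3759} = \frac{1}{\frac{65584}{15} + 3759} = \frac{1}{\frac{121969}{15}} = \frac{15}{121969}$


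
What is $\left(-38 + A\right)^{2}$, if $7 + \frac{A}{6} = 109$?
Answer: $329476$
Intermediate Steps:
$A = 612$ ($A = -42 + 6 \cdot 109 = -42 + 654 = 612$)
$\left(-38 + A\right)^{2} = \left(-38 + 612\right)^{2} = 574^{2} = 329476$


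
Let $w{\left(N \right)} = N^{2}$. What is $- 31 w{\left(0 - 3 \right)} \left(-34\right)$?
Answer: $9486$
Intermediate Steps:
$- 31 w{\left(0 - 3 \right)} \left(-34\right) = - 31 \left(0 - 3\right)^{2} \left(-34\right) = - 31 \left(-3\right)^{2} \left(-34\right) = \left(-31\right) 9 \left(-34\right) = \left(-279\right) \left(-34\right) = 9486$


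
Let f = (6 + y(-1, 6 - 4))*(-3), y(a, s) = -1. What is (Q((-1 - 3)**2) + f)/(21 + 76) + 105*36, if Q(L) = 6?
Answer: 366651/97 ≈ 3779.9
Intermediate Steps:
f = -15 (f = (6 - 1)*(-3) = 5*(-3) = -15)
(Q((-1 - 3)**2) + f)/(21 + 76) + 105*36 = (6 - 15)/(21 + 76) + 105*36 = -9/97 + 3780 = 366651/97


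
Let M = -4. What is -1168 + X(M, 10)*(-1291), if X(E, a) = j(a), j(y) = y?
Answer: -14078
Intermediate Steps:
X(E, a) = a
-1168 + X(M, 10)*(-1291) = -1168 + 10*(-1291) = -1168 - 12910 = -14078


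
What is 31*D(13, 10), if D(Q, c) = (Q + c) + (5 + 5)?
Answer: 1023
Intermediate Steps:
D(Q, c) = 10 + Q + c (D(Q, c) = (Q + c) + 10 = 10 + Q + c)
31*D(13, 10) = 31*(10 + 13 + 10) = 31*33 = 1023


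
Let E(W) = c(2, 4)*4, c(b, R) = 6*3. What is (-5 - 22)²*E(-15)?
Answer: 52488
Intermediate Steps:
c(b, R) = 18
E(W) = 72 (E(W) = 18*4 = 72)
(-5 - 22)²*E(-15) = (-5 - 22)²*72 = (-27)²*72 = 729*72 = 52488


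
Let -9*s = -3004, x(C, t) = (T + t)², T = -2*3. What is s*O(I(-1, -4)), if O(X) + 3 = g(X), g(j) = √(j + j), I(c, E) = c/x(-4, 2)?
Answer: -3004/3 + 751*I*√2/9 ≈ -1001.3 + 118.01*I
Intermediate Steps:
T = -6
x(C, t) = (-6 + t)²
I(c, E) = c/16 (I(c, E) = c/((-6 + 2)²) = c/((-4)²) = c/16)
s = 3004/9 (s = -⅑*(-3004) = 3004/9 ≈ 333.78)
g(j) = √2*√j (g(j) = √(2*j) = √2*√j)
O(X) = -3 + √2*√X
s*O(I(-1, -4)) = 3004*(-3 + √2*√((1/16)*(-1)))/9 = 3004*(-3 + √2*√(-1/16))/9 = 3004*(-3 + √2*(I/4))/9 = 3004*(-3 + I*√2/4)/9 = -3004/3 + 751*I*√2/9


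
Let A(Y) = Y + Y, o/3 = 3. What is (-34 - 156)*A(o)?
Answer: -3420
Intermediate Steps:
o = 9 (o = 3*3 = 9)
A(Y) = 2*Y
(-34 - 156)*A(o) = (-34 - 156)*(2*9) = -190*18 = -3420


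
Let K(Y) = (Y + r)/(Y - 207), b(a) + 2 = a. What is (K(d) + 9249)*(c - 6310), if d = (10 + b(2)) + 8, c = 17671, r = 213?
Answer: 315192010/3 ≈ 1.0506e+8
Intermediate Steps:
b(a) = -2 + a
d = 18 (d = (10 + (-2 + 2)) + 8 = (10 + 0) + 8 = 10 + 8 = 18)
K(Y) = (213 + Y)/(-207 + Y) (K(Y) = (Y + 213)/(Y - 207) = (213 + Y)/(-207 + Y))
(K(d) + 9249)*(c - 6310) = ((213 + 18)/(-207 + 18) + 9249)*(17671 - 6310) = (231/(-189) + 9249)*11361 = (-1/189*231 + 9249)*11361 = (-11/9 + 9249)*11361 = (83230/9)*11361 = 315192010/3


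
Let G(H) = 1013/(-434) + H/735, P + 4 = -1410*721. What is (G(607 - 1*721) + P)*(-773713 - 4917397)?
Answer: 8788442250895281/1519 ≈ 5.7857e+12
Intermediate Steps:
P = -1016614 (P = -4 - 1410*721 = -4 - 1016610 = -1016614)
G(H) = -1013/434 + H/735 (G(H) = 1013*(-1/434) + H*(1/735) = -1013/434 + H/735)
(G(607 - 1*721) + P)*(-773713 - 4917397) = ((-1013/434 + (607 - 1*721)/735) - 1016614)*(-773713 - 4917397) = ((-1013/434 + (607 - 721)/735) - 1016614)*(-5691110) = ((-1013/434 + (1/735)*(-114)) - 1016614)*(-5691110) = ((-1013/434 - 38/245) - 1016614)*(-5691110) = (-37811/15190 - 1016614)*(-5691110) = -15442404471/15190*(-5691110) = 8788442250895281/1519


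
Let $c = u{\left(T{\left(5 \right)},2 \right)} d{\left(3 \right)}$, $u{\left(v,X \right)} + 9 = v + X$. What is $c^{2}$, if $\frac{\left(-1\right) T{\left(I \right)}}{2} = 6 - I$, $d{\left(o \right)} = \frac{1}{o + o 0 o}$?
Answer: $9$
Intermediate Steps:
$d{\left(o \right)} = \frac{1}{o}$ ($d{\left(o \right)} = \frac{1}{o + 0 o} = \frac{1}{o + 0} = \frac{1}{o}$)
$T{\left(I \right)} = -12 + 2 I$ ($T{\left(I \right)} = - 2 \left(6 - I\right) = -12 + 2 I$)
$u{\left(v,X \right)} = -9 + X + v$ ($u{\left(v,X \right)} = -9 + \left(v + X\right) = -9 + \left(X + v\right) = -9 + X + v$)
$c = -3$ ($c = \frac{-9 + 2 + \left(-12 + 2 \cdot 5\right)}{3} = \left(-9 + 2 + \left(-12 + 10\right)\right) \frac{1}{3} = \left(-9 + 2 - 2\right) \frac{1}{3} = \left(-9\right) \frac{1}{3} = -3$)
$c^{2} = \left(-3\right)^{2} = 9$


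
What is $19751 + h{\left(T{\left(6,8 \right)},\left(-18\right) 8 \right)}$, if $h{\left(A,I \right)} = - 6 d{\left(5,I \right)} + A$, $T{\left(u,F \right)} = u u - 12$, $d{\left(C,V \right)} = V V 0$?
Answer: $19775$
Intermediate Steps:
$d{\left(C,V \right)} = 0$ ($d{\left(C,V \right)} = V^{2} \cdot 0 = 0$)
$T{\left(u,F \right)} = -12 + u^{2}$ ($T{\left(u,F \right)} = u^{2} - 12 = -12 + u^{2}$)
$h{\left(A,I \right)} = A$ ($h{\left(A,I \right)} = \left(-6\right) 0 + A = 0 + A = A$)
$19751 + h{\left(T{\left(6,8 \right)},\left(-18\right) 8 \right)} = 19751 - \left(12 - 6^{2}\right) = 19751 + \left(-12 + 36\right) = 19751 + 24 = 19775$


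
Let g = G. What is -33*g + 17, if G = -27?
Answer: 908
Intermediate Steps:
g = -27
-33*g + 17 = -33*(-27) + 17 = 891 + 17 = 908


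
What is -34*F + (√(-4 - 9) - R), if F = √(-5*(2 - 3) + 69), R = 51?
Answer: -51 - 34*√74 + I*√13 ≈ -343.48 + 3.6056*I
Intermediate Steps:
F = √74 (F = √(-5*(-1) + 69) = √(5 + 69) = √74 ≈ 8.6023)
-34*F + (√(-4 - 9) - R) = -34*√74 + (√(-4 - 9) - 1*51) = -34*√74 + (√(-13) - 51) = -34*√74 + (I*√13 - 51) = -34*√74 + (-51 + I*√13) = -51 - 34*√74 + I*√13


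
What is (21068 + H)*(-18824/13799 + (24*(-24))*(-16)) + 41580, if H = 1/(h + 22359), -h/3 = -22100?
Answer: 237555416940508660/1223405541 ≈ 1.9418e+8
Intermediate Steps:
h = 66300 (h = -3*(-22100) = 66300)
H = 1/88659 (H = 1/(66300 + 22359) = 1/88659 ≈ 1.1279e-5)
(21068 + H)*(-18824/13799 + (24*(-24))*(-16)) + 41580 = (21068 + 1/88659)*(-18824/13799 + (24*(-24))*(-16)) + 41580 = 1867867813*(-18824*1/13799 - 576*(-16))/88659 + 41580 = 1867867813*(-18824/13799 + 9216)/88659 + 41580 = (1867867813/88659)*(127152760/13799) + 41580 = 237504547738113880/1223405541 + 41580 = 237555416940508660/1223405541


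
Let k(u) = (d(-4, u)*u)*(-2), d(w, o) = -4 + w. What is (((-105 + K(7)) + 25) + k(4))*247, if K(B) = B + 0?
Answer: -2223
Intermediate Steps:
K(B) = B
k(u) = 16*u (k(u) = ((-4 - 4)*u)*(-2) = -8*u*(-2) = 16*u)
(((-105 + K(7)) + 25) + k(4))*247 = (((-105 + 7) + 25) + 16*4)*247 = ((-98 + 25) + 64)*247 = (-73 + 64)*247 = -9*247 = -2223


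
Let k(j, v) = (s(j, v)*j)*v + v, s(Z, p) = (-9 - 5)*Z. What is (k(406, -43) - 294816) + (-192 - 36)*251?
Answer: 98879185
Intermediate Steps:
s(Z, p) = -14*Z
k(j, v) = v - 14*v*j² (k(j, v) = ((-14*j)*j)*v + v = (-14*j²)*v + v = -14*v*j² + v = v - 14*v*j²)
(k(406, -43) - 294816) + (-192 - 36)*251 = (-43*(1 - 14*406²) - 294816) + (-192 - 36)*251 = (-43*(1 - 14*164836) - 294816) - 228*251 = (-43*(1 - 2307704) - 294816) - 57228 = (-43*(-2307703) - 294816) - 57228 = (99231229 - 294816) - 57228 = 98936413 - 57228 = 98879185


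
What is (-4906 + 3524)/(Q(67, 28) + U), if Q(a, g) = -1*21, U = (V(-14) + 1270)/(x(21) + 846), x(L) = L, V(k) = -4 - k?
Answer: 1198194/16927 ≈ 70.786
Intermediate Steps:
U = 1280/867 (U = ((-4 - 1*(-14)) + 1270)/(21 + 846) = ((-4 + 14) + 1270)/867 = (10 + 1270)*(1/867) = 1280*(1/867) = 1280/867 ≈ 1.4764)
Q(a, g) = -21
(-4906 + 3524)/(Q(67, 28) + U) = (-4906 + 3524)/(-21 + 1280/867) = -1382/(-16927/867) = -1382*(-867/16927) = 1198194/16927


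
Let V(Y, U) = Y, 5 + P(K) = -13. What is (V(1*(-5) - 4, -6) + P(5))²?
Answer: 729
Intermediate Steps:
P(K) = -18 (P(K) = -5 - 13 = -18)
(V(1*(-5) - 4, -6) + P(5))² = ((1*(-5) - 4) - 18)² = ((-5 - 4) - 18)² = (-9 - 18)² = (-27)² = 729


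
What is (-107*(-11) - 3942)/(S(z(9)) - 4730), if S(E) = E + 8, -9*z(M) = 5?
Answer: 24885/42503 ≈ 0.58549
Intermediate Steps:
z(M) = -5/9 (z(M) = -⅑*5 = -5/9)
S(E) = 8 + E
(-107*(-11) - 3942)/(S(z(9)) - 4730) = (-107*(-11) - 3942)/((8 - 5/9) - 4730) = (1177 - 3942)/(67/9 - 4730) = -2765/(-42503/9) = -2765*(-9/42503) = 24885/42503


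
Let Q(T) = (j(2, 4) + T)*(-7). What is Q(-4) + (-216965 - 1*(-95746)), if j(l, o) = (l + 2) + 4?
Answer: -121247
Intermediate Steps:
j(l, o) = 6 + l (j(l, o) = (2 + l) + 4 = 6 + l)
Q(T) = -56 - 7*T (Q(T) = ((6 + 2) + T)*(-7) = (8 + T)*(-7) = -56 - 7*T)
Q(-4) + (-216965 - 1*(-95746)) = (-56 - 7*(-4)) + (-216965 - 1*(-95746)) = (-56 + 28) + (-216965 + 95746) = -28 - 121219 = -121247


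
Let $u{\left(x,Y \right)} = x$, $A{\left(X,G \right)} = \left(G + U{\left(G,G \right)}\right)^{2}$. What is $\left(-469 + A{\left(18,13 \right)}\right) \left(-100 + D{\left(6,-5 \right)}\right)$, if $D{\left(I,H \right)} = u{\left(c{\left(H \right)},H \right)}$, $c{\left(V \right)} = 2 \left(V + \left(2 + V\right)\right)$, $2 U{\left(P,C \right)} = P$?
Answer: $10295$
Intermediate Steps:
$U{\left(P,C \right)} = \frac{P}{2}$
$A{\left(X,G \right)} = \frac{9 G^{2}}{4}$ ($A{\left(X,G \right)} = \left(G + \frac{G}{2}\right)^{2} = \left(\frac{3 G}{2}\right)^{2} = \frac{9 G^{2}}{4}$)
$c{\left(V \right)} = 4 + 4 V$ ($c{\left(V \right)} = 2 \left(2 + 2 V\right) = 4 + 4 V$)
$D{\left(I,H \right)} = 4 + 4 H$
$\left(-469 + A{\left(18,13 \right)}\right) \left(-100 + D{\left(6,-5 \right)}\right) = \left(-469 + \frac{9 \cdot 13^{2}}{4}\right) \left(-100 + \left(4 + 4 \left(-5\right)\right)\right) = \left(-469 + \frac{9}{4} \cdot 169\right) \left(-100 + \left(4 - 20\right)\right) = \left(-469 + \frac{1521}{4}\right) \left(-100 - 16\right) = \left(- \frac{355}{4}\right) \left(-116\right) = 10295$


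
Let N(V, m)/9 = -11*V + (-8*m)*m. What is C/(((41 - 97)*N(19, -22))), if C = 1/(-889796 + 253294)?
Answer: -1/1309172589648 ≈ -7.6384e-13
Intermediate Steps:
N(V, m) = -99*V - 72*m² (N(V, m) = 9*(-11*V + (-8*m)*m) = 9*(-11*V - 8*m²) = -99*V - 72*m²)
C = -1/636502 (C = 1/(-636502) = -1/636502 ≈ -1.5711e-6)
C/(((41 - 97)*N(19, -22))) = -1/((41 - 97)*(-99*19 - 72*(-22)²))/636502 = -(-1/(56*(-1881 - 72*484)))/636502 = -(-1/(56*(-1881 - 34848)))/636502 = -1/(636502*((-56*(-36729)))) = -1/636502/2056824 = -1/636502*1/2056824 = -1/1309172589648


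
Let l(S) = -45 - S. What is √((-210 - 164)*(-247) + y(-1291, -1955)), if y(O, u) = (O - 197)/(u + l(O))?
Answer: √46437720410/709 ≈ 303.94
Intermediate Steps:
y(O, u) = (-197 + O)/(-45 + u - O) (y(O, u) = (O - 197)/(u + (-45 - O)) = (-197 + O)/(-45 + u - O))
√((-210 - 164)*(-247) + y(-1291, -1955)) = √((-210 - 164)*(-247) + (197 - 1*(-1291))/(45 - 1291 - 1*(-1955))) = √(-374*(-247) + (197 + 1291)/(45 - 1291 + 1955)) = √(92378 + 1488/709) = √(65497490/709) = √46437720410/709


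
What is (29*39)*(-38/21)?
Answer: -14326/7 ≈ -2046.6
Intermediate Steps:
(29*39)*(-38/21) = 1131*(-38*1/21) = 1131*(-38/21) = -14326/7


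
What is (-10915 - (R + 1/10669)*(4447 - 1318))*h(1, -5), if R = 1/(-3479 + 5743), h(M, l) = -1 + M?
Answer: 0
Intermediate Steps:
R = 1/2264 ≈ 0.00044170
(-10915 - (R + 1/10669)*(4447 - 1318))*h(1, -5) = (-10915 - (1/2264 + 1/10669)*(4447 - 1318))*(-1 + 1) = (-10915 - (1/2264 + 1/10669)*3129)*0 = (-10915 - 12933*3129/24154616)*0 = (-10915 - 1*40467357/24154616)*0 = (-10915 - 40467357/24154616)*0 = -263688100997/24154616*0 = 0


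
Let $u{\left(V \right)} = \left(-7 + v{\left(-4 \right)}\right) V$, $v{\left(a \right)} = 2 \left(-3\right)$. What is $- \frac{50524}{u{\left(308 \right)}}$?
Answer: $\frac{12631}{1001} \approx 12.618$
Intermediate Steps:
$v{\left(a \right)} = -6$
$u{\left(V \right)} = - 13 V$ ($u{\left(V \right)} = \left(-7 - 6\right) V = - 13 V$)
$- \frac{50524}{u{\left(308 \right)}} = - \frac{50524}{\left(-13\right) 308} = - \frac{50524}{-4004} = \left(-50524\right) \left(- \frac{1}{4004}\right) = \frac{12631}{1001}$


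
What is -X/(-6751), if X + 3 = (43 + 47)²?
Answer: 8097/6751 ≈ 1.1994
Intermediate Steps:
X = 8097 (X = -3 + (43 + 47)² = -3 + 90² = -3 + 8100 = 8097)
-X/(-6751) = -8097/(-6751) = -8097*(-1)/6751 = -1*(-8097/6751) = 8097/6751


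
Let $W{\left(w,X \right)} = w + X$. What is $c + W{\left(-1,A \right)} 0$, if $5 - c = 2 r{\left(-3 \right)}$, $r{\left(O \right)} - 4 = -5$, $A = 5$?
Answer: $7$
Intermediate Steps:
$W{\left(w,X \right)} = X + w$
$r{\left(O \right)} = -1$ ($r{\left(O \right)} = 4 - 5 = -1$)
$c = 7$ ($c = 5 - 2 \left(-1\right) = 5 - -2 = 5 + 2 = 7$)
$c + W{\left(-1,A \right)} 0 = 7 + \left(5 - 1\right) 0 = 7 + 4 \cdot 0 = 7 + 0 = 7$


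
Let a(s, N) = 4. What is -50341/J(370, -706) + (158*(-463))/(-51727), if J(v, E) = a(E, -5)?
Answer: -2603696291/206908 ≈ -12584.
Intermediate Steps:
J(v, E) = 4
-50341/J(370, -706) + (158*(-463))/(-51727) = -50341/4 + (158*(-463))/(-51727) = -50341*1/4 - 73154*(-1/51727) = -50341/4 + 73154/51727 = -2603696291/206908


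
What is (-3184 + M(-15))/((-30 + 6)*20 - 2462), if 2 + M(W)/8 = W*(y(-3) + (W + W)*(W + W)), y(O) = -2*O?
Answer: 55960/1471 ≈ 38.042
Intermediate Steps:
M(W) = -16 + 8*W*(6 + 4*W²) (M(W) = -16 + 8*(W*(-2*(-3) + (W + W)*(W + W))) = -16 + 8*(W*(6 + (2*W)*(2*W))) = -16 + 8*(W*(6 + 4*W²)) = -16 + 8*W*(6 + 4*W²))
(-3184 + M(-15))/((-30 + 6)*20 - 2462) = (-3184 + (-16 + 32*(-15)³ + 48*(-15)))/((-30 + 6)*20 - 2462) = (-3184 + (-16 + 32*(-3375) - 720))/(-24*20 - 2462) = (-3184 + (-16 - 108000 - 720))/(-480 - 2462) = (-3184 - 108736)/(-2942) = -111920*(-1/2942) = 55960/1471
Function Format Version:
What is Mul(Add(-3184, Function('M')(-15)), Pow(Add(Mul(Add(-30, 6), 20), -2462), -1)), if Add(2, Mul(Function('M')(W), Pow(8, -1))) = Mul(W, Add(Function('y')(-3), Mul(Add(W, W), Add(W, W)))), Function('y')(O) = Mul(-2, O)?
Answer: Rational(55960, 1471) ≈ 38.042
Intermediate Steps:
Function('M')(W) = Add(-16, Mul(8, W, Add(6, Mul(4, Pow(W, 2))))) (Function('M')(W) = Add(-16, Mul(8, Mul(W, Add(Mul(-2, -3), Mul(Add(W, W), Add(W, W)))))) = Add(-16, Mul(8, Mul(W, Add(6, Mul(Mul(2, W), Mul(2, W)))))) = Add(-16, Mul(8, Mul(W, Add(6, Mul(4, Pow(W, 2)))))) = Add(-16, Mul(8, W, Add(6, Mul(4, Pow(W, 2))))))
Mul(Add(-3184, Function('M')(-15)), Pow(Add(Mul(Add(-30, 6), 20), -2462), -1)) = Mul(Add(-3184, Add(-16, Mul(32, Pow(-15, 3)), Mul(48, -15))), Pow(Add(Mul(Add(-30, 6), 20), -2462), -1)) = Mul(Add(-3184, Add(-16, Mul(32, -3375), -720)), Pow(Add(Mul(-24, 20), -2462), -1)) = Mul(Add(-3184, Add(-16, -108000, -720)), Pow(Add(-480, -2462), -1)) = Mul(Add(-3184, -108736), Pow(-2942, -1)) = Mul(-111920, Rational(-1, 2942)) = Rational(55960, 1471)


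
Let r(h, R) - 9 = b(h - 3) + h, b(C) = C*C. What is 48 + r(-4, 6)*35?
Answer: 1938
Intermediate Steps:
b(C) = C**2
r(h, R) = 9 + h + (-3 + h)**2 (r(h, R) = 9 + ((h - 3)**2 + h) = 9 + ((-3 + h)**2 + h) = 9 + (h + (-3 + h)**2) = 9 + h + (-3 + h)**2)
48 + r(-4, 6)*35 = 48 + (9 - 4 + (-3 - 4)**2)*35 = 48 + (9 - 4 + (-7)**2)*35 = 48 + (9 - 4 + 49)*35 = 48 + 54*35 = 48 + 1890 = 1938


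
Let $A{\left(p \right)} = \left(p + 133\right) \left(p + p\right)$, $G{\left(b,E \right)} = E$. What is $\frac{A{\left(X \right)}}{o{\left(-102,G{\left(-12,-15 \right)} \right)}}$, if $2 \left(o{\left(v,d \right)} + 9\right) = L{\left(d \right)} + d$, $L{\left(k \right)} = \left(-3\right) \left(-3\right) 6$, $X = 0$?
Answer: $0$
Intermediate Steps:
$A{\left(p \right)} = 2 p \left(133 + p\right)$ ($A{\left(p \right)} = \left(133 + p\right) 2 p = 2 p \left(133 + p\right)$)
$L{\left(k \right)} = 54$ ($L{\left(k \right)} = 9 \cdot 6 = 54$)
$o{\left(v,d \right)} = 18 + \frac{d}{2}$ ($o{\left(v,d \right)} = -9 + \frac{54 + d}{2} = -9 + \left(27 + \frac{d}{2}\right) = 18 + \frac{d}{2}$)
$\frac{A{\left(X \right)}}{o{\left(-102,G{\left(-12,-15 \right)} \right)}} = \frac{2 \cdot 0 \left(133 + 0\right)}{18 + \frac{1}{2} \left(-15\right)} = \frac{2 \cdot 0 \cdot 133}{18 - \frac{15}{2}} = \frac{0}{\frac{21}{2}} = 0 \cdot \frac{2}{21} = 0$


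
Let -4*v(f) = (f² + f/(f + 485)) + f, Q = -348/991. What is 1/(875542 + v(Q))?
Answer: 471680737247/412976323003888988 ≈ 1.1421e-6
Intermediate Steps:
Q = -348/991 (Q = -348*1/991 = -348/991 ≈ -0.35116)
v(f) = -f/4 - f²/4 - f/(4*(485 + f)) (v(f) = -((f² + f/(f + 485)) + f)/4 = -((f² + f/(485 + f)) + f)/4 = -(f + f² + f/(485 + f))/4 = -f/4 - f²/4 - f/(4*(485 + f)))
1/(875542 + v(Q)) = 1/(875542 - 1*(-348/991)*(486 + (-348/991)² + 486*(-348/991))/(1940 + 4*(-348/991))) = 1/(875542 - 1*(-348/991)*(486 + 121104/982081 - 169128/991)/(1940 - 1392/991)) = 1/(875542 - 1*(-348/991)*309806622/982081/1921148/991) = 1/(875542 - 1*(-348/991)*991/1921148*309806622/982081) = 1/(875542 + 26953176114/471680737247) = 1/(412976323003888988/471680737247) = 471680737247/412976323003888988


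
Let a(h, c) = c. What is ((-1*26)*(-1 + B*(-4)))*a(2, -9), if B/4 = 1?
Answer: -3978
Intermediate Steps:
B = 4 (B = 4*1 = 4)
((-1*26)*(-1 + B*(-4)))*a(2, -9) = ((-1*26)*(-1 + 4*(-4)))*(-9) = -26*(-1 - 16)*(-9) = -26*(-17)*(-9) = 442*(-9) = -3978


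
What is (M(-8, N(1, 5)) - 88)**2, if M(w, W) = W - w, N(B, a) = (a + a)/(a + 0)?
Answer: 6084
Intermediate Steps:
N(B, a) = 2 (N(B, a) = (2*a)/a = 2)
(M(-8, N(1, 5)) - 88)**2 = ((2 - 1*(-8)) - 88)**2 = ((2 + 8) - 88)**2 = (10 - 88)**2 = (-78)**2 = 6084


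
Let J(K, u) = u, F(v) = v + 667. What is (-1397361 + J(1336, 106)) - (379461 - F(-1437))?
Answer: -1777486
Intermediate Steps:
F(v) = 667 + v
(-1397361 + J(1336, 106)) - (379461 - F(-1437)) = (-1397361 + 106) - (379461 - (667 - 1437)) = -1397255 - (379461 - 1*(-770)) = -1397255 - (379461 + 770) = -1397255 - 1*380231 = -1397255 - 380231 = -1777486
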